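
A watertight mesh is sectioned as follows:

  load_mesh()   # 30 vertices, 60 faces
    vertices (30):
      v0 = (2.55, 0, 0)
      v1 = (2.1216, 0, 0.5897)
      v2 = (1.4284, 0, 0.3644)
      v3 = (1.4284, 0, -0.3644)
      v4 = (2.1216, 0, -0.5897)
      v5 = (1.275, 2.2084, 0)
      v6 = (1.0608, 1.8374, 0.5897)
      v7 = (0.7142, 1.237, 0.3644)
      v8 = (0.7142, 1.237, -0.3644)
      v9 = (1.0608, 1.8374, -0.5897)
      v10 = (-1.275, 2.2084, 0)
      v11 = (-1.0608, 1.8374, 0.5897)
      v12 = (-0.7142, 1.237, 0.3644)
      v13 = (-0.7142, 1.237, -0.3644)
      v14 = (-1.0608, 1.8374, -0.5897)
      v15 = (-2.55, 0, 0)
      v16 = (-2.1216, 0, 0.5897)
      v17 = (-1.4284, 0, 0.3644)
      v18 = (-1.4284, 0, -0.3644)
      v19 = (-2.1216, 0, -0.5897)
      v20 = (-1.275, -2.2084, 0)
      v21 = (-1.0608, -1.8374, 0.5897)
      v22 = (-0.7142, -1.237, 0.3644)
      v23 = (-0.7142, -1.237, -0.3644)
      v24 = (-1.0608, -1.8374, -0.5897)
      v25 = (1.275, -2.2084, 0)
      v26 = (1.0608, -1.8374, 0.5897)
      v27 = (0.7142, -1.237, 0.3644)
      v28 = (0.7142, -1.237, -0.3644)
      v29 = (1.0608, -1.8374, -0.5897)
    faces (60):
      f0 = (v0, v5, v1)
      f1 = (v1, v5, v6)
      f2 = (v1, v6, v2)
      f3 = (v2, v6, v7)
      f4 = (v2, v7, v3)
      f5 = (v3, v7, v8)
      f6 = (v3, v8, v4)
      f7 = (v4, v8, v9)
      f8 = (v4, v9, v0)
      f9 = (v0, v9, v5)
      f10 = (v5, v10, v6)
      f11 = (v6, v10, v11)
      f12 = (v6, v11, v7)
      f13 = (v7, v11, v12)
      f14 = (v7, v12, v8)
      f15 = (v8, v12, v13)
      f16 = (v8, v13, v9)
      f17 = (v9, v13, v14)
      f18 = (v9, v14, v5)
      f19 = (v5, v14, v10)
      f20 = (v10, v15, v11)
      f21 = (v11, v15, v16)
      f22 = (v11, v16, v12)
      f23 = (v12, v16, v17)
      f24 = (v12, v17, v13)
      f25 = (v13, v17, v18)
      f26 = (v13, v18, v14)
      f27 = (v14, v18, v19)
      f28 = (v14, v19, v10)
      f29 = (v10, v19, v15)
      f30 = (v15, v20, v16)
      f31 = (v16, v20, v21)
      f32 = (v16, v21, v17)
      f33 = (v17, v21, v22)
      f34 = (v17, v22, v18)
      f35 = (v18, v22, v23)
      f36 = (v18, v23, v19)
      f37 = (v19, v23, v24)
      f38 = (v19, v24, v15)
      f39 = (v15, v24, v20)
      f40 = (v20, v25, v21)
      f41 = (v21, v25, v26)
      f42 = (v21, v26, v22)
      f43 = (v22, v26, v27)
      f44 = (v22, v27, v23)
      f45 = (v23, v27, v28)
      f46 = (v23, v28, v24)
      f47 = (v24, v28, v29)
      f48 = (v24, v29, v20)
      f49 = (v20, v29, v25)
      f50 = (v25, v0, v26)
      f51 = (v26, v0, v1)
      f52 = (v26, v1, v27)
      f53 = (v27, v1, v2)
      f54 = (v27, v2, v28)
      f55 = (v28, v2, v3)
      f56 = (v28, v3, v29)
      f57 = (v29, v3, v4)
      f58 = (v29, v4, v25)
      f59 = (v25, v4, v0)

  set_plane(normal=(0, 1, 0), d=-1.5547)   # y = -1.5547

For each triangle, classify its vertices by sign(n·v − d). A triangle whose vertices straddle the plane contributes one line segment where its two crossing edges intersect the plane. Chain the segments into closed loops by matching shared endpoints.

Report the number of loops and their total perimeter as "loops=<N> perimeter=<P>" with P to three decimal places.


Straddling triangles (18 of 60):
  (v15,v20,v16) [+-+] → (-1.65241, -1.5547, 0)–(-1.5256, -1.5547, 0.174555)  len=0.2158
  (v16,v20,v21) [+--] → (-1.5256, -1.5547, 0.174555)–(-1.22401, -1.5547, 0.5897)  len=0.5131
  (v16,v21,v17) [+-+] → (-1.22401, -1.5547, 0.5897)–(-1.11736, -1.5547, 0.555036)  len=0.1121
  (v17,v21,v22) [+-+] → (-1.11736, -1.5547, 0.555036)–(-0.897602, -1.5547, 0.483617)  len=0.2311
  (v19,v23,v24) [++-] → (-0.897602, -1.5547, -0.483617)–(-1.22401, -1.5547, -0.5897)  len=0.3432
  (v19,v24,v15) [+-+] → (-1.22401, -1.5547, -0.5897)–(-1.28993, -1.5547, -0.49897)  len=0.1121
  (v15,v24,v20) [+--] → (-1.28993, -1.5547, -0.49897)–(-1.65241, -1.5547, 0)  len=0.6167
  (v21,v26,v22) [--+] → (0.225036, -1.5547, 0.483617)–(-0.897602, -1.5547, 0.483617)  len=1.1226
  (v22,v26,v27) [+-+] → (0.225036, -1.5547, 0.483617)–(0.897602, -1.5547, 0.483617)  len=0.6726
  (v23,v28,v24) [++-] → (-0.225036, -1.5547, -0.483617)–(-0.897602, -1.5547, -0.483617)  len=0.6726
  (v24,v28,v29) [-+-] → (-0.225036, -1.5547, -0.483617)–(0.897602, -1.5547, -0.483617)  len=1.1226
  (v25,v0,v26) [-+-] → (1.65241, -1.5547, 0)–(1.28993, -1.5547, 0.49897)  len=0.6167
  (v26,v0,v1) [-++] → (1.28993, -1.5547, 0.49897)–(1.22401, -1.5547, 0.5897)  len=0.1121
  (v26,v1,v27) [-++] → (1.22401, -1.5547, 0.5897)–(0.897602, -1.5547, 0.483617)  len=0.3432
  (v28,v3,v29) [++-] → (1.11736, -1.5547, -0.555036)–(0.897602, -1.5547, -0.483617)  len=0.2311
  (v29,v3,v4) [-++] → (1.11736, -1.5547, -0.555036)–(1.22401, -1.5547, -0.5897)  len=0.1121
  (v29,v4,v25) [-+-] → (1.22401, -1.5547, -0.5897)–(1.5256, -1.5547, -0.174555)  len=0.5131
  (v25,v4,v0) [-++] → (1.5256, -1.5547, -0.174555)–(1.65241, -1.5547, 0)  len=0.2158

Chained into 1 loop(s):
  loop 1: 18 segments, perimeter = 7.8788
Total perimeter = 7.879

loops=1 perimeter=7.879


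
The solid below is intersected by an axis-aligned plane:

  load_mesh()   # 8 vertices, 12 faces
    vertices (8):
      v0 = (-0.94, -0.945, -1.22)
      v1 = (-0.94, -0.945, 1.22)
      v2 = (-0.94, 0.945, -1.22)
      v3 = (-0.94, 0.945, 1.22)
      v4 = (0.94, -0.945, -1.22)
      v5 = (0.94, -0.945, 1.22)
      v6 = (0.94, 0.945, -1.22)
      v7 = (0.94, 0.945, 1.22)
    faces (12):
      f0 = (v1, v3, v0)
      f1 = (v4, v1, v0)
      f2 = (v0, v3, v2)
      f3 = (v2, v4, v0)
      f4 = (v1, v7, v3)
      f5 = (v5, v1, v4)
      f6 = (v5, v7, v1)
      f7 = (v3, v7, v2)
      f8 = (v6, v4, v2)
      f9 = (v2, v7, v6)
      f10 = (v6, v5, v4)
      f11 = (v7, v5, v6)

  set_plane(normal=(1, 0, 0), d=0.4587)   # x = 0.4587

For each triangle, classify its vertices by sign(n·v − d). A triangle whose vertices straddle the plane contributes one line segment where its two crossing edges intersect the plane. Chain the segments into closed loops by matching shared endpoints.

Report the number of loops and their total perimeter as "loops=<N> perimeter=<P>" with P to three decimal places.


Straddling triangles (8 of 12):
  (v4,v1,v0) [+--] → (0.4587, -0.945, -0.595334)–(0.4587, -0.945, -1.22)  len=0.6247
  (v2,v4,v0) [-+-] → (0.4587, -0.46114, -1.22)–(0.4587, -0.945, -1.22)  len=0.4839
  (v1,v7,v3) [-+-] → (0.4587, 0.46114, 1.22)–(0.4587, 0.945, 1.22)  len=0.4839
  (v5,v1,v4) [+-+] → (0.4587, -0.945, 1.22)–(0.4587, -0.945, -0.595334)  len=1.8153
  (v5,v7,v1) [++-] → (0.4587, 0.46114, 1.22)–(0.4587, -0.945, 1.22)  len=1.4061
  (v3,v7,v2) [-+-] → (0.4587, 0.945, 1.22)–(0.4587, 0.945, 0.595334)  len=0.6247
  (v6,v4,v2) [++-] → (0.4587, -0.46114, -1.22)–(0.4587, 0.945, -1.22)  len=1.4061
  (v2,v7,v6) [-++] → (0.4587, 0.945, 0.595334)–(0.4587, 0.945, -1.22)  len=1.8153

Chained into 1 loop(s):
  loop 1: 8 segments, perimeter = 8.6600
Total perimeter = 8.660

loops=1 perimeter=8.660


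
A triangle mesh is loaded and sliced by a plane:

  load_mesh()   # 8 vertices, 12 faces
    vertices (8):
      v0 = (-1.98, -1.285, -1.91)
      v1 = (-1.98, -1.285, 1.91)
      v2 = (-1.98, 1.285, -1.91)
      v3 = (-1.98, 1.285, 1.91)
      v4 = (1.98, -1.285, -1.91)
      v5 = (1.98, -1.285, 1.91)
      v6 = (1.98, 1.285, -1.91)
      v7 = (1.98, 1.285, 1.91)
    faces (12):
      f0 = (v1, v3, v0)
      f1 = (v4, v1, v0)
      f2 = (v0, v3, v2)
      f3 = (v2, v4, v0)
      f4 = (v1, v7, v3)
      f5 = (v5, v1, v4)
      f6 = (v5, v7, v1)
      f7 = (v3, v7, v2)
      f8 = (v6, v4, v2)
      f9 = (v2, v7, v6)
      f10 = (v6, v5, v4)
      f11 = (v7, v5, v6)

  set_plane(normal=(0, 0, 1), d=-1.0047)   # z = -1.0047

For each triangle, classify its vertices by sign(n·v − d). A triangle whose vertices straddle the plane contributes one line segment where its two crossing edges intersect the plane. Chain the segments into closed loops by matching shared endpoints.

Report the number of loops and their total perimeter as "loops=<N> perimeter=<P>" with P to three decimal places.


Straddling triangles (8 of 12):
  (v1,v3,v0) [++-] → (-1.98, -0.675937, -1.0047)–(-1.98, -1.285, -1.0047)  len=0.6091
  (v4,v1,v0) [-+-] → (1.04152, -1.285, -1.0047)–(-1.98, -1.285, -1.0047)  len=3.0215
  (v0,v3,v2) [-+-] → (-1.98, -0.675937, -1.0047)–(-1.98, 1.285, -1.0047)  len=1.9609
  (v5,v1,v4) [++-] → (1.04152, -1.285, -1.0047)–(1.98, -1.285, -1.0047)  len=0.9385
  (v3,v7,v2) [++-] → (-1.04152, 1.285, -1.0047)–(-1.98, 1.285, -1.0047)  len=0.9385
  (v2,v7,v6) [-+-] → (-1.04152, 1.285, -1.0047)–(1.98, 1.285, -1.0047)  len=3.0215
  (v6,v5,v4) [-+-] → (1.98, 0.675937, -1.0047)–(1.98, -1.285, -1.0047)  len=1.9609
  (v7,v5,v6) [++-] → (1.98, 0.675937, -1.0047)–(1.98, 1.285, -1.0047)  len=0.6091

Chained into 1 loop(s):
  loop 1: 8 segments, perimeter = 13.0600
Total perimeter = 13.060

loops=1 perimeter=13.060


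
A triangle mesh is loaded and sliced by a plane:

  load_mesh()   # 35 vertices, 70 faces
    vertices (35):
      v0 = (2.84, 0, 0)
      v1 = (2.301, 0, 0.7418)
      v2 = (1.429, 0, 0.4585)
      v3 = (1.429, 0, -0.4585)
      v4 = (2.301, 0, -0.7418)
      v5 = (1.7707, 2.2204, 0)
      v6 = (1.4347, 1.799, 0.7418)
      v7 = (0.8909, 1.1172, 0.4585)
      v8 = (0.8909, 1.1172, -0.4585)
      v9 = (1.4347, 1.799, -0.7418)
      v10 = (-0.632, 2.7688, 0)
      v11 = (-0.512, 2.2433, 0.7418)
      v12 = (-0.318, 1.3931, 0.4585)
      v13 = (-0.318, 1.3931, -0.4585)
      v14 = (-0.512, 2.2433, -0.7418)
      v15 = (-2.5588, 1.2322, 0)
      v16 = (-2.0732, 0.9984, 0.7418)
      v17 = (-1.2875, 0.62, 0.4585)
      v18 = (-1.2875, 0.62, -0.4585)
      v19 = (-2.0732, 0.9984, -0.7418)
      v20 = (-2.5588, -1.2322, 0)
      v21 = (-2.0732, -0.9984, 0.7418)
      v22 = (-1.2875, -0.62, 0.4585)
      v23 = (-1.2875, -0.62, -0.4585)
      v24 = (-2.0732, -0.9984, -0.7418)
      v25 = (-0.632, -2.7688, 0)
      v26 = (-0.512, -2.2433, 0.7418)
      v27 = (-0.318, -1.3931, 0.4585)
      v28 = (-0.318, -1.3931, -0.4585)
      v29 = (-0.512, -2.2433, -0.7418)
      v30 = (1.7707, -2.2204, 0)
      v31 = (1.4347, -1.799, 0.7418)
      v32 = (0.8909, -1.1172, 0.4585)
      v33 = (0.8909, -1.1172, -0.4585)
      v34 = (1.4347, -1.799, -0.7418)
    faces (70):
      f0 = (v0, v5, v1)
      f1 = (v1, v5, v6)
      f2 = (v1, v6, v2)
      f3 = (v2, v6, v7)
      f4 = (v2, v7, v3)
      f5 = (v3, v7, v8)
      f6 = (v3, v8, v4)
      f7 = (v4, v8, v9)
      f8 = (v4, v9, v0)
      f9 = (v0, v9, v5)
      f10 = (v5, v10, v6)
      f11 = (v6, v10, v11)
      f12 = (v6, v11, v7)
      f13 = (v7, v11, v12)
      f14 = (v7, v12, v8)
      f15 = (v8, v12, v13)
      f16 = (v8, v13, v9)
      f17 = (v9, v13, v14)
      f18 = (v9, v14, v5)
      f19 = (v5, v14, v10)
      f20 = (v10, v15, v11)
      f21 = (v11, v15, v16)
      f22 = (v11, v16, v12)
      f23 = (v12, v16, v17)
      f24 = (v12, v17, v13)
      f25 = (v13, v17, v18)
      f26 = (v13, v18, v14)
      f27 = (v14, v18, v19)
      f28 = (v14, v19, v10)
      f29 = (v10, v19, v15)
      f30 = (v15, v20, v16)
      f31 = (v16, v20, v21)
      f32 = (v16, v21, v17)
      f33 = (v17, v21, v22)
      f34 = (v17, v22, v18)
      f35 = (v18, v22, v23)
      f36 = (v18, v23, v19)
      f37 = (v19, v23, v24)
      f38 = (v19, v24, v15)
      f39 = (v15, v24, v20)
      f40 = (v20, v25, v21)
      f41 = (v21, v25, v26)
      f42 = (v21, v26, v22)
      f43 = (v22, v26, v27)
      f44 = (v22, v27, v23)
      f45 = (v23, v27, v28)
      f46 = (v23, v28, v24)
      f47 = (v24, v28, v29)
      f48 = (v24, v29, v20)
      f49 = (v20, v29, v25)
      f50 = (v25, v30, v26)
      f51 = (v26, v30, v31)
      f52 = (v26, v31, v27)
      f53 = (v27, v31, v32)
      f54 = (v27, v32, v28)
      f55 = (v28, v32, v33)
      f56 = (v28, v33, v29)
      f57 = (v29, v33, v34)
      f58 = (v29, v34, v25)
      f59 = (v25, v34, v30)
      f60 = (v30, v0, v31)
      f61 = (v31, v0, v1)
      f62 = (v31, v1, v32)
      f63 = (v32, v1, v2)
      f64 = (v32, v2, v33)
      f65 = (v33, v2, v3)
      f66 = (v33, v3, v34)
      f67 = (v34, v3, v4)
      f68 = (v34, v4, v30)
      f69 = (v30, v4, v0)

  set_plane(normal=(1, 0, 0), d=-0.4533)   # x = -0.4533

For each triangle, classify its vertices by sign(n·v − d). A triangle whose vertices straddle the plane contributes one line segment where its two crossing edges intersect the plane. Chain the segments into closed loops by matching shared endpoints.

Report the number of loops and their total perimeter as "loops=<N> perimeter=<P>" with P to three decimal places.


Straddling triangles (24 of 70):
  (v5,v10,v6) [+-+] → (-0.4533, 2.72801, 0)–(-0.4533, 2.68494, 0.0641407)  len=0.0773
  (v6,v10,v11) [+--] → (-0.4533, 2.68494, 0.0641407)–(-0.4533, 2.2299, 0.7418)  len=0.8163
  (v6,v11,v7) [+-+] → (-0.4533, 2.2299, 0.7418)–(-0.4533, 2.19618, 0.729946)  len=0.0357
  (v7,v11,v12) [+-+] → (-0.4533, 2.19618, 0.729946)–(-0.4533, 1.98605, 0.65608)  len=0.2227
  (v9,v13,v14) [++-] → (-0.4533, 1.98605, -0.65608)–(-0.4533, 2.2299, -0.7418)  len=0.2585
  (v9,v14,v5) [+-+] → (-0.4533, 2.2299, -0.7418)–(-0.4533, 2.24271, -0.722724)  len=0.0230
  (v5,v14,v10) [+--] → (-0.4533, 2.24271, -0.722724)–(-0.4533, 2.72801, 0)  len=0.8705
  (v11,v16,v12) [--+] → (-0.4533, 1.36267, 0.480338)–(-0.4533, 1.98605, 0.65608)  len=0.6477
  (v12,v16,v17) [+--] → (-0.4533, 1.36267, 0.480338)–(-0.4533, 1.28521, 0.4585)  len=0.0805
  (v12,v17,v13) [+-+] → (-0.4533, 1.28521, 0.4585)–(-0.4533, 1.28521, -0.330527)  len=0.7890
  (v13,v17,v18) [+--] → (-0.4533, 1.28521, -0.330527)–(-0.4533, 1.28521, -0.4585)  len=0.1280
  (v13,v18,v14) [+--] → (-0.4533, 1.28521, -0.4585)–(-0.4533, 1.98605, -0.65608)  len=0.7282
  (v22,v26,v27) [--+] → (-0.4533, -1.98605, 0.65608)–(-0.4533, -1.28521, 0.4585)  len=0.7282
  (v22,v27,v23) [-+-] → (-0.4533, -1.28521, 0.4585)–(-0.4533, -1.28521, 0.330527)  len=0.1280
  (v23,v27,v28) [-++] → (-0.4533, -1.28521, 0.330527)–(-0.4533, -1.28521, -0.4585)  len=0.7890
  (v23,v28,v24) [-+-] → (-0.4533, -1.28521, -0.4585)–(-0.4533, -1.36267, -0.480338)  len=0.0805
  (v24,v28,v29) [-+-] → (-0.4533, -1.36267, -0.480338)–(-0.4533, -1.98605, -0.65608)  len=0.6477
  (v25,v30,v26) [-+-] → (-0.4533, -2.72801, 0)–(-0.4533, -2.24271, 0.722724)  len=0.8705
  (v26,v30,v31) [-++] → (-0.4533, -2.24271, 0.722724)–(-0.4533, -2.2299, 0.7418)  len=0.0230
  (v26,v31,v27) [-++] → (-0.4533, -2.2299, 0.7418)–(-0.4533, -1.98605, 0.65608)  len=0.2585
  (v28,v33,v29) [++-] → (-0.4533, -2.19618, -0.729946)–(-0.4533, -1.98605, -0.65608)  len=0.2227
  (v29,v33,v34) [-++] → (-0.4533, -2.19618, -0.729946)–(-0.4533, -2.2299, -0.7418)  len=0.0357
  (v29,v34,v25) [-+-] → (-0.4533, -2.2299, -0.7418)–(-0.4533, -2.68494, -0.0641407)  len=0.8163
  (v25,v34,v30) [-++] → (-0.4533, -2.68494, -0.0641407)–(-0.4533, -2.72801, 0)  len=0.0773

Chained into 2 loop(s):
  loop 1: 12 segments, perimeter = 4.6773
  loop 2: 12 segments, perimeter = 4.6773
Total perimeter = 9.355

loops=2 perimeter=9.355


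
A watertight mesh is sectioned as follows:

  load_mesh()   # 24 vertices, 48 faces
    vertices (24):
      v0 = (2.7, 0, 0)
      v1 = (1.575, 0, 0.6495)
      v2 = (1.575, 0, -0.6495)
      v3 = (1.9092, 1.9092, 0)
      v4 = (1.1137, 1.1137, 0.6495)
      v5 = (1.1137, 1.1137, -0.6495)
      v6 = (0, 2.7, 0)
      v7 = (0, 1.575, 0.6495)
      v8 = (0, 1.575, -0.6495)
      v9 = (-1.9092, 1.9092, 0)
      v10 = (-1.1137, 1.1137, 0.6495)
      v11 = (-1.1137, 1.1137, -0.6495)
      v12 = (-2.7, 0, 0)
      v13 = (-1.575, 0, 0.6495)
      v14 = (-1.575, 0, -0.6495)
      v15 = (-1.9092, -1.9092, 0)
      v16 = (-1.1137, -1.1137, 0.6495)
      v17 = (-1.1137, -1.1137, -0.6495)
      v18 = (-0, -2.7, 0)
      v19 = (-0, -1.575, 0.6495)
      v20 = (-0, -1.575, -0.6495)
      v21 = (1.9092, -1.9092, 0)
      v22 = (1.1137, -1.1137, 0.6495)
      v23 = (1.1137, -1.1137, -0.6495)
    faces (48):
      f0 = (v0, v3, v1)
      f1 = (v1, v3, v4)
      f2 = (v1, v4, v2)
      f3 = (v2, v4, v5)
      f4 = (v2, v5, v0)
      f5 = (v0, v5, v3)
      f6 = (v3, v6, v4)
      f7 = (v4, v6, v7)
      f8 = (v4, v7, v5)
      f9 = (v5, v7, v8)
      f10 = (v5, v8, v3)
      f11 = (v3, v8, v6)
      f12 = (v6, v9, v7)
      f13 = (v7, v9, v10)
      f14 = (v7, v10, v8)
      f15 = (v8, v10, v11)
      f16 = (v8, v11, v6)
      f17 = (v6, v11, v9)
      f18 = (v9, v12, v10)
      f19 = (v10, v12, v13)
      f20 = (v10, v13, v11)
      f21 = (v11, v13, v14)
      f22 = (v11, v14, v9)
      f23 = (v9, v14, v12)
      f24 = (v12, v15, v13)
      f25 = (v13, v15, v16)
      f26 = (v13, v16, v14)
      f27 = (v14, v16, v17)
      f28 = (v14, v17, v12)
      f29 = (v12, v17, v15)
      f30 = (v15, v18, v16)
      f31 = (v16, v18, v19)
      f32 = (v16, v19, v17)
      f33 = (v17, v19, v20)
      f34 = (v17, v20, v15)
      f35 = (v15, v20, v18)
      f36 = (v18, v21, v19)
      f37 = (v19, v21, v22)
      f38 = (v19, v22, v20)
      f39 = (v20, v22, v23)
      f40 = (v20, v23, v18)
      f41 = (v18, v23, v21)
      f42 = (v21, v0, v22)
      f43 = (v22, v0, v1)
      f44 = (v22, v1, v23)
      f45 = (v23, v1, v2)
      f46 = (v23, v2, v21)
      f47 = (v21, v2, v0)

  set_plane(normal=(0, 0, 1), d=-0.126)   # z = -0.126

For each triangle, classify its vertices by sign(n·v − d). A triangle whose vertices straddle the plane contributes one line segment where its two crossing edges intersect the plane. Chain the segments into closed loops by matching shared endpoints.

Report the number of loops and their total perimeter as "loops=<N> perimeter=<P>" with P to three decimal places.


loops=2 perimeter=24.839

Straddling triangles (32 of 48):
  (v1,v4,v2) [++-] → (1.3891, 0.448824, -0.126)–(1.575, 0, -0.126)  len=0.4858
  (v2,v4,v5) [-+-] → (1.3891, 0.448824, -0.126)–(1.1137, 1.1137, -0.126)  len=0.7197
  (v2,v5,v0) [--+] → (2.39227, 0.216053, -0.126)–(2.48176, 0, -0.126)  len=0.2339
  (v0,v5,v3) [+-+] → (2.39227, 0.216053, -0.126)–(1.75488, 1.75488, -0.126)  len=1.6656
  (v4,v7,v5) [++-] → (0.664876, 1.2996, -0.126)–(1.1137, 1.1137, -0.126)  len=0.4858
  (v5,v7,v8) [-+-] → (0.664876, 1.2996, -0.126)–(0, 1.575, -0.126)  len=0.7197
  (v5,v8,v3) [--+] → (1.53882, 1.84437, -0.126)–(1.75488, 1.75488, -0.126)  len=0.2339
  (v3,v8,v6) [+-+] → (1.53882, 1.84437, -0.126)–(0, 2.48176, -0.126)  len=1.6656
  (v7,v10,v8) [++-] → (-0.448824, 1.3891, -0.126)–(0, 1.575, -0.126)  len=0.4858
  (v8,v10,v11) [-+-] → (-0.448824, 1.3891, -0.126)–(-1.1137, 1.1137, -0.126)  len=0.7197
  (v8,v11,v6) [--+] → (-0.216053, 2.39227, -0.126)–(0, 2.48176, -0.126)  len=0.2339
  (v6,v11,v9) [+-+] → (-0.216053, 2.39227, -0.126)–(-1.75488, 1.75488, -0.126)  len=1.6656
  (v10,v13,v11) [++-] → (-1.2996, 0.664876, -0.126)–(-1.1137, 1.1137, -0.126)  len=0.4858
  (v11,v13,v14) [-+-] → (-1.2996, 0.664876, -0.126)–(-1.575, 0, -0.126)  len=0.7197
  (v11,v14,v9) [--+] → (-1.84437, 1.53882, -0.126)–(-1.75488, 1.75488, -0.126)  len=0.2339
  (v9,v14,v12) [+-+] → (-1.84437, 1.53882, -0.126)–(-2.48176, 0, -0.126)  len=1.6656
  (v13,v16,v14) [++-] → (-1.3891, -0.448824, -0.126)–(-1.575, 0, -0.126)  len=0.4858
  (v14,v16,v17) [-+-] → (-1.3891, -0.448824, -0.126)–(-1.1137, -1.1137, -0.126)  len=0.7197
  (v14,v17,v12) [--+] → (-2.39227, -0.216053, -0.126)–(-2.48176, 0, -0.126)  len=0.2339
  (v12,v17,v15) [+-+] → (-2.39227, -0.216053, -0.126)–(-1.75488, -1.75488, -0.126)  len=1.6656
  (v16,v19,v17) [++-] → (-0.664876, -1.2996, -0.126)–(-1.1137, -1.1137, -0.126)  len=0.4858
  (v17,v19,v20) [-+-] → (-0.664876, -1.2996, -0.126)–(0, -1.575, -0.126)  len=0.7197
  (v17,v20,v15) [--+] → (-1.53882, -1.84437, -0.126)–(-1.75488, -1.75488, -0.126)  len=0.2339
  (v15,v20,v18) [+-+] → (-1.53882, -1.84437, -0.126)–(0, -2.48176, -0.126)  len=1.6656
  (v19,v22,v20) [++-] → (0.448824, -1.3891, -0.126)–(0, -1.575, -0.126)  len=0.4858
  (v20,v22,v23) [-+-] → (0.448824, -1.3891, -0.126)–(1.1137, -1.1137, -0.126)  len=0.7197
  (v20,v23,v18) [--+] → (0.216053, -2.39227, -0.126)–(0, -2.48176, -0.126)  len=0.2339
  (v18,v23,v21) [+-+] → (0.216053, -2.39227, -0.126)–(1.75488, -1.75488, -0.126)  len=1.6656
  (v22,v1,v23) [++-] → (1.2996, -0.664876, -0.126)–(1.1137, -1.1137, -0.126)  len=0.4858
  (v23,v1,v2) [-+-] → (1.2996, -0.664876, -0.126)–(1.575, 0, -0.126)  len=0.7197
  (v23,v2,v21) [--+] → (1.84437, -1.53882, -0.126)–(1.75488, -1.75488, -0.126)  len=0.2339
  (v21,v2,v0) [+-+] → (1.84437, -1.53882, -0.126)–(2.48176, 0, -0.126)  len=1.6656

Chained into 2 loop(s):
  loop 1: 16 segments, perimeter = 9.6437
  loop 2: 16 segments, perimeter = 15.1957
Total perimeter = 24.839


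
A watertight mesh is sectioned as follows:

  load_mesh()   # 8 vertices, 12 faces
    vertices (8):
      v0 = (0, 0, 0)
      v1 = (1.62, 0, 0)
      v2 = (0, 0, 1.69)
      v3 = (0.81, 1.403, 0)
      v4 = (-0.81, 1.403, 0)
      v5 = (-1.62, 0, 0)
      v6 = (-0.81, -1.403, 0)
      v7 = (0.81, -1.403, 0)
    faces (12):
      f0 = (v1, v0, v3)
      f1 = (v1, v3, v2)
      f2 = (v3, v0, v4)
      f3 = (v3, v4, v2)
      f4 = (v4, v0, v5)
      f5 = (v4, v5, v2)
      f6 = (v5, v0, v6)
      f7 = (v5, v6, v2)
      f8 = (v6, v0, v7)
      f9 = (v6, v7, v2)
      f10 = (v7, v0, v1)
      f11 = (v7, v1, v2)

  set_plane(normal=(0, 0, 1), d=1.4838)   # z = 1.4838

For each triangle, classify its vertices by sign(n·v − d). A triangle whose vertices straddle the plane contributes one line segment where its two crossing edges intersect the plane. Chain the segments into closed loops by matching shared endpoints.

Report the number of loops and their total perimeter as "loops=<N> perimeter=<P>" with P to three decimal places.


Straddling triangles (6 of 12):
  (v1,v3,v2) [--+] → (0.0988296, 0.171183, 1.4838)–(0.197659, 0, 1.4838)  len=0.1977
  (v3,v4,v2) [--+] → (-0.0988296, 0.171183, 1.4838)–(0.0988296, 0.171183, 1.4838)  len=0.1977
  (v4,v5,v2) [--+] → (-0.197659, 0, 1.4838)–(-0.0988296, 0.171183, 1.4838)  len=0.1977
  (v5,v6,v2) [--+] → (-0.0988296, -0.171183, 1.4838)–(-0.197659, 0, 1.4838)  len=0.1977
  (v6,v7,v2) [--+] → (0.0988296, -0.171183, 1.4838)–(-0.0988296, -0.171183, 1.4838)  len=0.1977
  (v7,v1,v2) [--+] → (0.197659, 0, 1.4838)–(0.0988296, -0.171183, 1.4838)  len=0.1977

Chained into 1 loop(s):
  loop 1: 6 segments, perimeter = 1.1860
Total perimeter = 1.186

loops=1 perimeter=1.186


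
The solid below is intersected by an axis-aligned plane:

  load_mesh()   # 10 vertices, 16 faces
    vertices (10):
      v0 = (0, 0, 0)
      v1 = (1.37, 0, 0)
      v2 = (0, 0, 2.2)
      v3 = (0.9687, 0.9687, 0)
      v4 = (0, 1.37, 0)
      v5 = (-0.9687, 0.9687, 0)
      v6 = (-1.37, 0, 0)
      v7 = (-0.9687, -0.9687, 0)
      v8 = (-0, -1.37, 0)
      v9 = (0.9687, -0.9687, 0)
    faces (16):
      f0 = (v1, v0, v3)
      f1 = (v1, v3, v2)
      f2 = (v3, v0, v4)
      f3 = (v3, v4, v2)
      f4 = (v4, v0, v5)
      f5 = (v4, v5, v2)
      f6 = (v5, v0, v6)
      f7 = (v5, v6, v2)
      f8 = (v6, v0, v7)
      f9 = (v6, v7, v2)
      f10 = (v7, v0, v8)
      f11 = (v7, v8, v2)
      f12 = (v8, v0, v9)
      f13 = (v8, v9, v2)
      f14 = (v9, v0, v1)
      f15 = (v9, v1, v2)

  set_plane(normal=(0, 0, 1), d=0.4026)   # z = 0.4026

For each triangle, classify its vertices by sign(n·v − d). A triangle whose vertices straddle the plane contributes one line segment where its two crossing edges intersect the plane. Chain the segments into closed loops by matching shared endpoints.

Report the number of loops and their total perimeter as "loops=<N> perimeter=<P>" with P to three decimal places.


Straddling triangles (8 of 16):
  (v1,v3,v2) [--+] → (0.791428, 0.791428, 0.4026)–(1.11929, 0, 0.4026)  len=0.8567
  (v3,v4,v2) [--+] → (0, 1.11929, 0.4026)–(0.791428, 0.791428, 0.4026)  len=0.8567
  (v4,v5,v2) [--+] → (-0.791428, 0.791428, 0.4026)–(0, 1.11929, 0.4026)  len=0.8567
  (v5,v6,v2) [--+] → (-1.11929, 0, 0.4026)–(-0.791428, 0.791428, 0.4026)  len=0.8567
  (v6,v7,v2) [--+] → (-0.791428, -0.791428, 0.4026)–(-1.11929, 0, 0.4026)  len=0.8567
  (v7,v8,v2) [--+] → (0, -1.11929, 0.4026)–(-0.791428, -0.791428, 0.4026)  len=0.8567
  (v8,v9,v2) [--+] → (0.791428, -0.791428, 0.4026)–(0, -1.11929, 0.4026)  len=0.8567
  (v9,v1,v2) [--+] → (1.11929, 0, 0.4026)–(0.791428, -0.791428, 0.4026)  len=0.8567

Chained into 1 loop(s):
  loop 1: 8 segments, perimeter = 6.8532
Total perimeter = 6.853

loops=1 perimeter=6.853


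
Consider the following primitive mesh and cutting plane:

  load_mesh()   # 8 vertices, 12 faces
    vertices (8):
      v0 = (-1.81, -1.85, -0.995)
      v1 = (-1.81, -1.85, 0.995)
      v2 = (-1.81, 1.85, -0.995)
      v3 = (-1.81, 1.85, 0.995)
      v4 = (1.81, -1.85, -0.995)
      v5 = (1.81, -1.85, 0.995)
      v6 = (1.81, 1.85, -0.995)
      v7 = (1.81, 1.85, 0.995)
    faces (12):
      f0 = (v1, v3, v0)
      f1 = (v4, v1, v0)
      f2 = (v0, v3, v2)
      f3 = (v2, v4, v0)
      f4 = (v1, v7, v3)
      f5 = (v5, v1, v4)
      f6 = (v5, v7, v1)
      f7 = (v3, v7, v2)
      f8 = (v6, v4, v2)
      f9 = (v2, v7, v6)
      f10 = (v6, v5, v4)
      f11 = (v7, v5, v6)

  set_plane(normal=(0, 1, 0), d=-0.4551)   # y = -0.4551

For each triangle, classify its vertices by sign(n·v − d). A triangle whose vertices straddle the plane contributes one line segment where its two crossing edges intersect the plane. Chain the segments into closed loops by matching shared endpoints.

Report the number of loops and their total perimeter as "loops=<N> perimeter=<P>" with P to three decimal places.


Straddling triangles (8 of 12):
  (v1,v3,v0) [-+-] → (-1.81, -0.4551, 0.995)–(-1.81, -0.4551, -0.24477)  len=1.2398
  (v0,v3,v2) [-++] → (-1.81, -0.4551, -0.24477)–(-1.81, -0.4551, -0.995)  len=0.7502
  (v2,v4,v0) [+--] → (0.44526, -0.4551, -0.995)–(-1.81, -0.4551, -0.995)  len=2.2553
  (v1,v7,v3) [-++] → (-0.44526, -0.4551, 0.995)–(-1.81, -0.4551, 0.995)  len=1.3647
  (v5,v7,v1) [-+-] → (1.81, -0.4551, 0.995)–(-0.44526, -0.4551, 0.995)  len=2.2553
  (v6,v4,v2) [+-+] → (1.81, -0.4551, -0.995)–(0.44526, -0.4551, -0.995)  len=1.3647
  (v6,v5,v4) [+--] → (1.81, -0.4551, 0.24477)–(1.81, -0.4551, -0.995)  len=1.2398
  (v7,v5,v6) [+-+] → (1.81, -0.4551, 0.995)–(1.81, -0.4551, 0.24477)  len=0.7502

Chained into 1 loop(s):
  loop 1: 8 segments, perimeter = 11.2200
Total perimeter = 11.220

loops=1 perimeter=11.220


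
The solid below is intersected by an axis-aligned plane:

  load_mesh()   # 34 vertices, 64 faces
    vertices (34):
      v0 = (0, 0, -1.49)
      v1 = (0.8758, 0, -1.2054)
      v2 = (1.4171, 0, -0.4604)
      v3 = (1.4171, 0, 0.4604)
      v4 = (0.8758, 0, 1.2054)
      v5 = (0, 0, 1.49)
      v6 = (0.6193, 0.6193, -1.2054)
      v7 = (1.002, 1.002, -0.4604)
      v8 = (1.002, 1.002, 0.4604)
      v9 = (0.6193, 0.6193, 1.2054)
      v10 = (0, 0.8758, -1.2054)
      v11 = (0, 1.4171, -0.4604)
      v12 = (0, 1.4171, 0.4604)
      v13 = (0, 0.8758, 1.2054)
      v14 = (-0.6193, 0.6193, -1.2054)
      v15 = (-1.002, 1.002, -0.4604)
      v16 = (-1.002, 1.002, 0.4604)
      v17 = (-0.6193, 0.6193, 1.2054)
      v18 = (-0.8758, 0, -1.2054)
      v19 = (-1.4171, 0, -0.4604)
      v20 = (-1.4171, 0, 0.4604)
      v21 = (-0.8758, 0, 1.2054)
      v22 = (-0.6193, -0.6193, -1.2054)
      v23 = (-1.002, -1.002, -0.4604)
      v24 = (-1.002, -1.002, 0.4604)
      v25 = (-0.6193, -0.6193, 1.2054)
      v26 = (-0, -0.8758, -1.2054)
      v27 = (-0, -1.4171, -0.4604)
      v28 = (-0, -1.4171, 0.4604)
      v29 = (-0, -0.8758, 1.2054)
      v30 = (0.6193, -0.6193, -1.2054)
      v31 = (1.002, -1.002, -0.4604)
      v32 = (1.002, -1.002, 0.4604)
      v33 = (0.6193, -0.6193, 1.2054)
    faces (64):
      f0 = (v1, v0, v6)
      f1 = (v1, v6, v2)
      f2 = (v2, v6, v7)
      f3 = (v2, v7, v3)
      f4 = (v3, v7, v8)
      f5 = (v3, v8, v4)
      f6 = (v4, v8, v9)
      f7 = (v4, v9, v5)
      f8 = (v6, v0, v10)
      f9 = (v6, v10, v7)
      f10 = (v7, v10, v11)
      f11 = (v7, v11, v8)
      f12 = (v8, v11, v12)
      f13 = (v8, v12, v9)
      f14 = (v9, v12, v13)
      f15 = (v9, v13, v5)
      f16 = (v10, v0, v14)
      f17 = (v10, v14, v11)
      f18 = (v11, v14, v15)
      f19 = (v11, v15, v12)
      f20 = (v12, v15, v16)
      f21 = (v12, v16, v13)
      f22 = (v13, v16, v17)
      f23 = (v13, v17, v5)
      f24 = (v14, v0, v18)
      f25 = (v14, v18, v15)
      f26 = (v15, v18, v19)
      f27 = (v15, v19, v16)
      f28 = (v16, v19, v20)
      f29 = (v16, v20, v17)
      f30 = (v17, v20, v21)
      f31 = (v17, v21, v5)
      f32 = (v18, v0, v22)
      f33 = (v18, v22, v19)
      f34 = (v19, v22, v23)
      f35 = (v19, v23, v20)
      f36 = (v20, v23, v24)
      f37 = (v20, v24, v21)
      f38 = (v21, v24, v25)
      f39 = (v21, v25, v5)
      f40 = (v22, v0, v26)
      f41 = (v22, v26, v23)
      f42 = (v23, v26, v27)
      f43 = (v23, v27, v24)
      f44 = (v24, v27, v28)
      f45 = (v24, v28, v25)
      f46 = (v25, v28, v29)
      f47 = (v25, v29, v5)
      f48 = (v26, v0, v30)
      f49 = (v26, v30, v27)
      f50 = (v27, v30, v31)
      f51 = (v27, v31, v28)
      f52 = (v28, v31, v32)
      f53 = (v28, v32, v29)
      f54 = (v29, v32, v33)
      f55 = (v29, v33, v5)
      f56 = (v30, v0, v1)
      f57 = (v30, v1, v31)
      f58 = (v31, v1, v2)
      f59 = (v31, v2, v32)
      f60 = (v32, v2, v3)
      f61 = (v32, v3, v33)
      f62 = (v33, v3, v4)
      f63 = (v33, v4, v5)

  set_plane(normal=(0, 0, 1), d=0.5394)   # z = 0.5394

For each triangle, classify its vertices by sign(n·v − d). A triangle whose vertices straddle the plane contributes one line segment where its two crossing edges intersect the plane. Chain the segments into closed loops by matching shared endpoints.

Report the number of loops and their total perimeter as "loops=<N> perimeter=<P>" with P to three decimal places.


loops=1 perimeter=8.325

Straddling triangles (16 of 64):
  (v3,v8,v4) [--+] → (0.988618, 0.895748, 0.5394)–(1.3597, 0, 0.5394)  len=0.9696
  (v4,v8,v9) [+-+] → (0.988618, 0.895748, 0.5394)–(0.961418, 0.961418, 0.5394)  len=0.0711
  (v8,v12,v9) [--+] → (0.0656707, 1.3325, 0.5394)–(0.961418, 0.961418, 0.5394)  len=0.9696
  (v9,v12,v13) [+-+] → (0.0656707, 1.3325, 0.5394)–(0, 1.3597, 0.5394)  len=0.0711
  (v12,v16,v13) [--+] → (-0.895748, 0.988618, 0.5394)–(0, 1.3597, 0.5394)  len=0.9696
  (v13,v16,v17) [+-+] → (-0.895748, 0.988618, 0.5394)–(-0.961418, 0.961418, 0.5394)  len=0.0711
  (v16,v20,v17) [--+] → (-1.3325, 0.0656707, 0.5394)–(-0.961418, 0.961418, 0.5394)  len=0.9696
  (v17,v20,v21) [+-+] → (-1.3325, 0.0656707, 0.5394)–(-1.3597, 0, 0.5394)  len=0.0711
  (v20,v24,v21) [--+] → (-0.988618, -0.895748, 0.5394)–(-1.3597, 0, 0.5394)  len=0.9696
  (v21,v24,v25) [+-+] → (-0.988618, -0.895748, 0.5394)–(-0.961418, -0.961418, 0.5394)  len=0.0711
  (v24,v28,v25) [--+] → (-0.0656707, -1.3325, 0.5394)–(-0.961418, -0.961418, 0.5394)  len=0.9696
  (v25,v28,v29) [+-+] → (-0.0656707, -1.3325, 0.5394)–(0, -1.3597, 0.5394)  len=0.0711
  (v28,v32,v29) [--+] → (0.895748, -0.988618, 0.5394)–(0, -1.3597, 0.5394)  len=0.9696
  (v29,v32,v33) [+-+] → (0.895748, -0.988618, 0.5394)–(0.961418, -0.961418, 0.5394)  len=0.0711
  (v32,v3,v33) [--+] → (1.3325, -0.0656707, 0.5394)–(0.961418, -0.961418, 0.5394)  len=0.9696
  (v33,v3,v4) [+-+] → (1.3325, -0.0656707, 0.5394)–(1.3597, 0, 0.5394)  len=0.0711

Chained into 1 loop(s):
  loop 1: 16 segments, perimeter = 8.3252
Total perimeter = 8.325


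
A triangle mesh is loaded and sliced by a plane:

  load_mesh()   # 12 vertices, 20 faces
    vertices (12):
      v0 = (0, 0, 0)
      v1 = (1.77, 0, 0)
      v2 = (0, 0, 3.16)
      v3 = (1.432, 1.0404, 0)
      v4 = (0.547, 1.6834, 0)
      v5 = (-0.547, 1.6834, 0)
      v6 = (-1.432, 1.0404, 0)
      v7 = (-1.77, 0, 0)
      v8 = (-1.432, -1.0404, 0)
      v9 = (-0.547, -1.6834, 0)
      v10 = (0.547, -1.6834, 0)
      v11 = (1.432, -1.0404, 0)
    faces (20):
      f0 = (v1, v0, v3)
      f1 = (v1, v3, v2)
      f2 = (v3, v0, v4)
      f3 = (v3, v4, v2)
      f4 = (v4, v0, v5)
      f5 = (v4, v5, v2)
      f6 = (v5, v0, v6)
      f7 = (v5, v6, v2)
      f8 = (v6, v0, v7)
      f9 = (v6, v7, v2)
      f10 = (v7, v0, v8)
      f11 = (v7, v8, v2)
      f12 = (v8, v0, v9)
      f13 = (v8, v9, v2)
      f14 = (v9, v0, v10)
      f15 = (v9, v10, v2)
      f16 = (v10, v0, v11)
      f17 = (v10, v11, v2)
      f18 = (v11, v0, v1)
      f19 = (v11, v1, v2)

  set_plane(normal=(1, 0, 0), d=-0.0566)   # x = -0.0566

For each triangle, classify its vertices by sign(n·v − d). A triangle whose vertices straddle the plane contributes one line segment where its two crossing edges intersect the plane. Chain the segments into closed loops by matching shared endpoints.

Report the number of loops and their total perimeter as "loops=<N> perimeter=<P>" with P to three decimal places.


Straddling triangles (12 of 20):
  (v4,v0,v5) [++-] → (-0.0566, 0.174187, 0)–(-0.0566, 1.6834, 0)  len=1.5092
  (v4,v5,v2) [+-+] → (-0.0566, 1.6834, 0)–(-0.0566, 0.174187, 2.83302)  len=3.2099
  (v5,v0,v6) [-+-] → (-0.0566, 0.174187, 0)–(-0.0566, 0.041122, 0)  len=0.1331
  (v5,v6,v2) [--+] → (-0.0566, 0.041122, 3.0351)–(-0.0566, 0.174187, 2.83302)  len=0.2420
  (v6,v0,v7) [-+-] → (-0.0566, 0.041122, 0)–(-0.0566, 0, 0)  len=0.0411
  (v6,v7,v2) [--+] → (-0.0566, 0, 3.05895)–(-0.0566, 0.041122, 3.0351)  len=0.0475
  (v7,v0,v8) [-+-] → (-0.0566, 0, 0)–(-0.0566, -0.041122, 0)  len=0.0411
  (v7,v8,v2) [--+] → (-0.0566, -0.041122, 3.0351)–(-0.0566, 0, 3.05895)  len=0.0475
  (v8,v0,v9) [-+-] → (-0.0566, -0.041122, 0)–(-0.0566, -0.174187, 0)  len=0.1331
  (v8,v9,v2) [--+] → (-0.0566, -0.174187, 2.83302)–(-0.0566, -0.041122, 3.0351)  len=0.2420
  (v9,v0,v10) [-++] → (-0.0566, -0.174187, 0)–(-0.0566, -1.6834, 0)  len=1.5092
  (v9,v10,v2) [-++] → (-0.0566, -1.6834, 0)–(-0.0566, -0.174187, 2.83302)  len=3.2099

Chained into 1 loop(s):
  loop 1: 12 segments, perimeter = 10.3657
Total perimeter = 10.366

loops=1 perimeter=10.366


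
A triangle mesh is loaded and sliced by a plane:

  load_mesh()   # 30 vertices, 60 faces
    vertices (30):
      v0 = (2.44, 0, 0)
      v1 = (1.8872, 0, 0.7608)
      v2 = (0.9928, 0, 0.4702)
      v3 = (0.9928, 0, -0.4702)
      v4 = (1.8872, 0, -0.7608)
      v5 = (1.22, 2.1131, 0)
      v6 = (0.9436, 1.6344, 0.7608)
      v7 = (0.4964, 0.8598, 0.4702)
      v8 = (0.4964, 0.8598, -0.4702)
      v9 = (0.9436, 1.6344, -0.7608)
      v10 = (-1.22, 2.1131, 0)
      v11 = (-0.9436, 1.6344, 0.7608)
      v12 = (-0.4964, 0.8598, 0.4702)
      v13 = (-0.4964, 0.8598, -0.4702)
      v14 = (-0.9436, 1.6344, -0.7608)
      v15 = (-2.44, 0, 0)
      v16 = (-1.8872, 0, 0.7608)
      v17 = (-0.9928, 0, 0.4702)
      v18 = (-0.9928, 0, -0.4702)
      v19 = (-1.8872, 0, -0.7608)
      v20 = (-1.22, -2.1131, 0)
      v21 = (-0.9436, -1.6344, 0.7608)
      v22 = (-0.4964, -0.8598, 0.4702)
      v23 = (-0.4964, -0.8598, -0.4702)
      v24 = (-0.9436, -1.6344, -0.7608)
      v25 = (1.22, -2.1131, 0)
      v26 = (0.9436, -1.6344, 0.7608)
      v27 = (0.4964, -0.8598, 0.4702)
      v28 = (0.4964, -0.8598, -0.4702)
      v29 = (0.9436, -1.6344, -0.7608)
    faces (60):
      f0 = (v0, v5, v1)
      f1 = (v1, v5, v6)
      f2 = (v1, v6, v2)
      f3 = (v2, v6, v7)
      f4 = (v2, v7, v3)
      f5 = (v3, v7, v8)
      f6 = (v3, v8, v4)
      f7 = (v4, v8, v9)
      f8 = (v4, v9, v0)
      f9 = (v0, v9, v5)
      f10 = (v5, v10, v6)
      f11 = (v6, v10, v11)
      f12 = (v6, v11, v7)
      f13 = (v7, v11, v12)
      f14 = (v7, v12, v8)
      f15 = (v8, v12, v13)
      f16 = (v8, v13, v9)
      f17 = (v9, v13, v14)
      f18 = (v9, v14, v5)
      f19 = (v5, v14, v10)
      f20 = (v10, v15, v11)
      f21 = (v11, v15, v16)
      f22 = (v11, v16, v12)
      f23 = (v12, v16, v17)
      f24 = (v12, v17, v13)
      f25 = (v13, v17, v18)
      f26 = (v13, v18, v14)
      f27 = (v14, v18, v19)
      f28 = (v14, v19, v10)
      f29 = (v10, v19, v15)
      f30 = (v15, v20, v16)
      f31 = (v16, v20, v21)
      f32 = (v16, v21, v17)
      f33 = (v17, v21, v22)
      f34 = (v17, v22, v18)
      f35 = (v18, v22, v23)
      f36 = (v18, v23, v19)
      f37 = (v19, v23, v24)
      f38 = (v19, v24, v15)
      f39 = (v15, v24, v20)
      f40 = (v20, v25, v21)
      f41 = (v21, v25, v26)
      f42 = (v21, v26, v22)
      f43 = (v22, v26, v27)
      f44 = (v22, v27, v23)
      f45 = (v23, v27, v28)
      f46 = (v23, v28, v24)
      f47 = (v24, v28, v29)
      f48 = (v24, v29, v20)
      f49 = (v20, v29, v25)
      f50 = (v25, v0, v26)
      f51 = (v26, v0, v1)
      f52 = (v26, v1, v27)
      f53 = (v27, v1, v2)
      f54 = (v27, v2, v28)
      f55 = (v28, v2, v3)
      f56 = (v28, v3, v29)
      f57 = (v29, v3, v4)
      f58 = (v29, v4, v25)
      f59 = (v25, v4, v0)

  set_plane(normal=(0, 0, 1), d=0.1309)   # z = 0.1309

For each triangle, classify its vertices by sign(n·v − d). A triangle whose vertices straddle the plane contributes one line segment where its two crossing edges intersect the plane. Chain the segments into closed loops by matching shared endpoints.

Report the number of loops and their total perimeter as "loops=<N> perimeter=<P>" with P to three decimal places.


Straddling triangles (24 of 60):
  (v0,v5,v1) [--+] → (1.3348, 1.74953, 0.1309)–(2.34489, 0, 0.1309)  len=2.0202
  (v1,v5,v6) [+-+] → (1.3348, 1.74953, 0.1309)–(1.17244, 2.03074, 0.1309)  len=0.3247
  (v2,v7,v3) [++-] → (0.675503, 0.549581, 0.1309)–(0.9928, 0, 0.1309)  len=0.6346
  (v3,v7,v8) [-+-] → (0.675503, 0.549581, 0.1309)–(0.4964, 0.8598, 0.1309)  len=0.3582
  (v5,v10,v6) [--+] → (-0.84774, 2.03074, 0.1309)–(1.17244, 2.03074, 0.1309)  len=2.0202
  (v6,v10,v11) [+-+] → (-0.84774, 2.03074, 0.1309)–(-1.17244, 2.03074, 0.1309)  len=0.3247
  (v7,v12,v8) [++-] → (-0.138194, 0.8598, 0.1309)–(0.4964, 0.8598, 0.1309)  len=0.6346
  (v8,v12,v13) [-+-] → (-0.138194, 0.8598, 0.1309)–(-0.4964, 0.8598, 0.1309)  len=0.3582
  (v10,v15,v11) [--+] → (-2.18254, 0.281208, 0.1309)–(-1.17244, 2.03074, 0.1309)  len=2.0202
  (v11,v15,v16) [+-+] → (-2.18254, 0.281208, 0.1309)–(-2.34489, 0, 0.1309)  len=0.3247
  (v12,v17,v13) [++-] → (-0.813697, 0.310219, 0.1309)–(-0.4964, 0.8598, 0.1309)  len=0.6346
  (v13,v17,v18) [-+-] → (-0.813697, 0.310219, 0.1309)–(-0.9928, 0, 0.1309)  len=0.3582
  (v15,v20,v16) [--+] → (-1.3348, -1.74953, 0.1309)–(-2.34489, 0, 0.1309)  len=2.0202
  (v16,v20,v21) [+-+] → (-1.3348, -1.74953, 0.1309)–(-1.17244, -2.03074, 0.1309)  len=0.3247
  (v17,v22,v18) [++-] → (-0.675503, -0.549581, 0.1309)–(-0.9928, 0, 0.1309)  len=0.6346
  (v18,v22,v23) [-+-] → (-0.675503, -0.549581, 0.1309)–(-0.4964, -0.8598, 0.1309)  len=0.3582
  (v20,v25,v21) [--+] → (0.84774, -2.03074, 0.1309)–(-1.17244, -2.03074, 0.1309)  len=2.0202
  (v21,v25,v26) [+-+] → (0.84774, -2.03074, 0.1309)–(1.17244, -2.03074, 0.1309)  len=0.3247
  (v22,v27,v23) [++-] → (0.138194, -0.8598, 0.1309)–(-0.4964, -0.8598, 0.1309)  len=0.6346
  (v23,v27,v28) [-+-] → (0.138194, -0.8598, 0.1309)–(0.4964, -0.8598, 0.1309)  len=0.3582
  (v25,v0,v26) [--+] → (2.18254, -0.281208, 0.1309)–(1.17244, -2.03074, 0.1309)  len=2.0202
  (v26,v0,v1) [+-+] → (2.18254, -0.281208, 0.1309)–(2.34489, 0, 0.1309)  len=0.3247
  (v27,v2,v28) [++-] → (0.813697, -0.310219, 0.1309)–(0.4964, -0.8598, 0.1309)  len=0.6346
  (v28,v2,v3) [-+-] → (0.813697, -0.310219, 0.1309)–(0.9928, 0, 0.1309)  len=0.3582

Chained into 2 loop(s):
  loop 1: 12 segments, perimeter = 14.0693
  loop 2: 12 segments, perimeter = 5.9568
Total perimeter = 20.026

loops=2 perimeter=20.026


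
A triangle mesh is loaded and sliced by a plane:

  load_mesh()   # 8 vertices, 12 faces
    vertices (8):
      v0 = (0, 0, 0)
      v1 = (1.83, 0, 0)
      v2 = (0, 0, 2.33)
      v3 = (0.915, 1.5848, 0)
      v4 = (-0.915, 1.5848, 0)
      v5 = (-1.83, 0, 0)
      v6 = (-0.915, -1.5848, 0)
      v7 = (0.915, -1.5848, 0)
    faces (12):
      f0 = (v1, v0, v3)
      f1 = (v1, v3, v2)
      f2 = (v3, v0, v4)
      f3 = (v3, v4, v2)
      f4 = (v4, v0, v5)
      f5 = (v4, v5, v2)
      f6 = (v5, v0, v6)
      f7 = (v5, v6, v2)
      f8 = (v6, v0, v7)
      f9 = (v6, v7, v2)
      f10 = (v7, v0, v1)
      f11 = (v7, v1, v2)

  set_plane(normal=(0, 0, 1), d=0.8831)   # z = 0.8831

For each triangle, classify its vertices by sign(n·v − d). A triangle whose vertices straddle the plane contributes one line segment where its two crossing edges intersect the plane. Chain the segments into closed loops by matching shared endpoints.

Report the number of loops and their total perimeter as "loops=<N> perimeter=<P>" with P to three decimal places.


loops=1 perimeter=6.818

Straddling triangles (6 of 12):
  (v1,v3,v2) [--+] → (0.568203, 0.98414, 0.8831)–(1.13641, 0, 0.8831)  len=1.1364
  (v3,v4,v2) [--+] → (-0.568203, 0.98414, 0.8831)–(0.568203, 0.98414, 0.8831)  len=1.1364
  (v4,v5,v2) [--+] → (-1.13641, 0, 0.8831)–(-0.568203, 0.98414, 0.8831)  len=1.1364
  (v5,v6,v2) [--+] → (-0.568203, -0.98414, 0.8831)–(-1.13641, 0, 0.8831)  len=1.1364
  (v6,v7,v2) [--+] → (0.568203, -0.98414, 0.8831)–(-0.568203, -0.98414, 0.8831)  len=1.1364
  (v7,v1,v2) [--+] → (1.13641, 0, 0.8831)–(0.568203, -0.98414, 0.8831)  len=1.1364

Chained into 1 loop(s):
  loop 1: 6 segments, perimeter = 6.8184
Total perimeter = 6.818
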